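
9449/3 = 3149 + 2/3  =  3149.67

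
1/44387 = 1/44387 = 0.00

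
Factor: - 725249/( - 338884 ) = 2^( - 2 )*7^( - 1 )*13^( - 1 )*19^1 * 41^1 = 779/364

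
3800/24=158 + 1/3 = 158.33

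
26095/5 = 5219= 5219.00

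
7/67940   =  7/67940=0.00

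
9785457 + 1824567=11610024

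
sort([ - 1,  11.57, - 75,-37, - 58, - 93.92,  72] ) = [-93.92, - 75 , - 58, - 37 ,-1,11.57, 72] 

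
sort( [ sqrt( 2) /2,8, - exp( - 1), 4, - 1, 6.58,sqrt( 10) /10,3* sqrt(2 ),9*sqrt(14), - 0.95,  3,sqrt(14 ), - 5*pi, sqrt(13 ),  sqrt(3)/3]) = [-5*pi, - 1, - 0.95,  -  exp(-1), sqrt(10)/10,  sqrt(3)/3, sqrt(2)/2,  3,  sqrt(13),sqrt(14),4,3*sqrt(2), 6.58,8,9*sqrt(14 ) ]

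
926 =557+369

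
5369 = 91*59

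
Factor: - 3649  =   - 41^1*89^1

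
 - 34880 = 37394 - 72274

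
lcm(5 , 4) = 20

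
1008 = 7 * 144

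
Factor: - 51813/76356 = -19/28 = - 2^( - 2 )*7^(  -  1 )*19^1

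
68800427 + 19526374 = 88326801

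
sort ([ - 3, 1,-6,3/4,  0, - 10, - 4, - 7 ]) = [ - 10,-7,-6, - 4, -3,0,3/4, 1]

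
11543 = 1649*7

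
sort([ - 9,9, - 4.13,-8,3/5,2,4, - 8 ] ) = [ - 9, - 8, - 8, - 4.13,3/5, 2, 4, 9]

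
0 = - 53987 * 0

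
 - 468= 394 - 862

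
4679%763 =101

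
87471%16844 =3251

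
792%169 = 116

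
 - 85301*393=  - 33523293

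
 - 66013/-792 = 83 + 277/792 = 83.35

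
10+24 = 34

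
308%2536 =308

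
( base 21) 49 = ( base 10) 93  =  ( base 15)63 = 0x5d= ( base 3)10110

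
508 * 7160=3637280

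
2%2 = 0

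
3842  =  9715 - 5873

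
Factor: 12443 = 23^1*541^1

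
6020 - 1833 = 4187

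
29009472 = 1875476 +27133996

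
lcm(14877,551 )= 14877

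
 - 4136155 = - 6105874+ 1969719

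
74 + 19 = 93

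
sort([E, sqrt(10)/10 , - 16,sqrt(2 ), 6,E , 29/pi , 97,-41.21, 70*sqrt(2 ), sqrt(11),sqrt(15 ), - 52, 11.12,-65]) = [ -65,-52, - 41.21 , - 16,sqrt( 10 )/10,sqrt(2 ), E,  E,sqrt( 11 ),sqrt(15 ), 6, 29/pi, 11.12,97,70*sqrt(2)]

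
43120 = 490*88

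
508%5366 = 508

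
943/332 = 943/332  =  2.84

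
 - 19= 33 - 52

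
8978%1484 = 74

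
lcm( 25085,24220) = 702380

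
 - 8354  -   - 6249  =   - 2105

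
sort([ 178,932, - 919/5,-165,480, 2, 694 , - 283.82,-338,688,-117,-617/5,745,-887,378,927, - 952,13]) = [-952 , - 887, - 338,-283.82,  -  919/5, - 165, - 617/5,-117, 2,13,178,378,480,688, 694, 745,927,932]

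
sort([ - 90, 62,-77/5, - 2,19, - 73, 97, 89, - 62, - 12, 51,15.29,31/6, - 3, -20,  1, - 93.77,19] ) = [ - 93.77,-90 , - 73, - 62, - 20, - 77/5, - 12,-3, - 2,1, 31/6,15.29,19,19,51,62, 89,97]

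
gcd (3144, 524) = 524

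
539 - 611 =-72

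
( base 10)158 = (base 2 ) 10011110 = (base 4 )2132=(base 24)6E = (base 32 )4u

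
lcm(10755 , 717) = 10755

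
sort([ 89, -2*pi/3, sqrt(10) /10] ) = [-2 * pi/3,  sqrt( 10)/10,89 ]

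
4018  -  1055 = 2963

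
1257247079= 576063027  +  681184052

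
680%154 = 64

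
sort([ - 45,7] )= [ - 45, 7] 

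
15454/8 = 7727/4 = 1931.75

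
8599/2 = 8599/2= 4299.50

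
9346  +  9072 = 18418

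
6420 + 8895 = 15315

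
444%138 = 30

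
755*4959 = 3744045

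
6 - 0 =6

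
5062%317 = 307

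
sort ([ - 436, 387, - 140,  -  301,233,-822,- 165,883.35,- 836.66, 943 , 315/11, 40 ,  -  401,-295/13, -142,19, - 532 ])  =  [ - 836.66, - 822,-532,-436,  -  401,- 301,-165,- 142, - 140, - 295/13,19,315/11,40,233 , 387, 883.35,943]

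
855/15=57 =57.00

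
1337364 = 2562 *522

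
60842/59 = 1031 + 13/59 = 1031.22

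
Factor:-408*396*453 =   -  73190304 = - 2^5 *3^4*11^1*17^1* 151^1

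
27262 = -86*( - 317)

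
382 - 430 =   -  48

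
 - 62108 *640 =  - 39749120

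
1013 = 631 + 382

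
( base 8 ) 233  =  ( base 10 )155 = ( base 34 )4j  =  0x9b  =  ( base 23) 6H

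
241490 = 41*5890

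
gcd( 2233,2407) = 29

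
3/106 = 3/106 = 0.03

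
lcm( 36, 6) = 36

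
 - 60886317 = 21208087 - 82094404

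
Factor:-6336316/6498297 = -2^2 * 3^( - 2)*7^1 * 13^ (-1 ) * 23^1*9839^1*55541^( - 1 )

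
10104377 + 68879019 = 78983396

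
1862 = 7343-5481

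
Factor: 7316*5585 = 2^2*5^1*31^1*59^1*1117^1 = 40859860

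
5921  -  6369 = -448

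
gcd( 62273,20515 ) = 1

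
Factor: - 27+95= 2^2*17^1 = 68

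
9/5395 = 9/5395 = 0.00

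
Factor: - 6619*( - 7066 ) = 2^1*3533^1*6619^1 = 46769854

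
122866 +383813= 506679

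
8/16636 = 2/4159= 0.00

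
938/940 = 469/470 = 1.00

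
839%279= 2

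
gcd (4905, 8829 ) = 981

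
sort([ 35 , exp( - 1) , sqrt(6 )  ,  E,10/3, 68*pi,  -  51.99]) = [ - 51.99, exp( -1), sqrt(6),E,10/3,35,68*pi]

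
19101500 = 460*41525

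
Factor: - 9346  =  -2^1*4673^1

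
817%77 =47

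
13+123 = 136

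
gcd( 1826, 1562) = 22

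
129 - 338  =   - 209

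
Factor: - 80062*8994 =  - 720077628= - 2^2*3^1*1499^1*40031^1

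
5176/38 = 136+4/19 = 136.21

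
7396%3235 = 926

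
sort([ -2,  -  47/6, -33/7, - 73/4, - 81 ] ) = [ -81 , - 73/4, - 47/6, - 33/7, - 2] 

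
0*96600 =0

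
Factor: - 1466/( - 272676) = 2^( - 1) * 3^(  -  1 )*31^( - 1)  =  1/186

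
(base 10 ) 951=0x3B7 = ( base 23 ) 1i8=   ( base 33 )SR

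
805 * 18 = 14490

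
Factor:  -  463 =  - 463^1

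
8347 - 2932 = 5415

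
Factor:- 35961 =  - 3^1*11987^1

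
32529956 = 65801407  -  33271451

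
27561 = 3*9187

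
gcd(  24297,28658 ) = 623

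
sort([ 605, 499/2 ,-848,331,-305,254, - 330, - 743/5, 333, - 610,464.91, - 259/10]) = [ - 848,-610, - 330,-305,-743/5, - 259/10,499/2,254, 331,333, 464.91, 605]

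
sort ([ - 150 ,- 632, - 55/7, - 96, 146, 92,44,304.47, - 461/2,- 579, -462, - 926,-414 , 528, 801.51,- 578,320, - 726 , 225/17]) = [ - 926, - 726 ,-632, - 579, - 578, - 462,  -  414, - 461/2, - 150, - 96, - 55/7,225/17 , 44,92 , 146, 304.47,  320,528, 801.51]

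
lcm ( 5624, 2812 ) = 5624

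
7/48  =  7/48 = 0.15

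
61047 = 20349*3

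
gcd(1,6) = 1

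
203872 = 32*6371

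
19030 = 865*22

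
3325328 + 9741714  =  13067042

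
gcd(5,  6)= 1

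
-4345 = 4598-8943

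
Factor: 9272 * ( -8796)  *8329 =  - 679284188448 = - 2^5* 3^1 *19^1*61^1*733^1*8329^1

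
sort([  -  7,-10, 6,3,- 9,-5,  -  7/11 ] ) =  [ - 10 ,-9, - 7, - 5, -7/11, 3, 6]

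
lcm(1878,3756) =3756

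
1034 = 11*94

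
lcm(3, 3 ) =3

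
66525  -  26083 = 40442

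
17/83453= 1/4909 = 0.00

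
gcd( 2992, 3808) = 272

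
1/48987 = 1/48987 = 0.00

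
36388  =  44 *827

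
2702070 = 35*77202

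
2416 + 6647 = 9063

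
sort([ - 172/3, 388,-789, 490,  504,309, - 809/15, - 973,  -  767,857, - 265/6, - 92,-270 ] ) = [-973, - 789, - 767, - 270 , - 92, -172/3, - 809/15, - 265/6, 309, 388, 490,  504, 857]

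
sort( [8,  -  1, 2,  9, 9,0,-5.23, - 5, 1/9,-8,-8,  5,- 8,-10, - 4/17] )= [-10,-8,- 8, - 8, - 5.23, - 5 ,-1, - 4/17 , 0, 1/9,2 , 5  ,  8, 9,9]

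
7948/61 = 130 + 18/61 = 130.30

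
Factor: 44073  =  3^2 * 59^1*83^1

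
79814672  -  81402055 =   -  1587383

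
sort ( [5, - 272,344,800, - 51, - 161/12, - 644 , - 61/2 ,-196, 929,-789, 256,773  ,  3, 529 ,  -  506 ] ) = [- 789, - 644, - 506, - 272 , - 196, - 51, - 61/2, -161/12,3, 5,256,  344, 529,773,800,929]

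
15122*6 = 90732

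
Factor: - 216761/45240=-2^( - 3) * 3^( - 1 ) * 5^ ( - 1)*13^( - 1) * 29^(-1 ) * 216761^1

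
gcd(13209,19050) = 3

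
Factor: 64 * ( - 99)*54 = -2^7 * 3^5*11^1 = -342144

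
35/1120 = 1/32=0.03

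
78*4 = 312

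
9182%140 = 82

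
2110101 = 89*23709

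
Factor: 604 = 2^2*151^1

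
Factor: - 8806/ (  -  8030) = 4403/4015 = 5^( - 1 )*7^1*11^( - 1)*17^1 * 37^1 * 73^(-1 ) 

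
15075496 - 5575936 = 9499560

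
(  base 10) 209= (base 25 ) 89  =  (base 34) 65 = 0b11010001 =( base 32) 6H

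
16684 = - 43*( - 388)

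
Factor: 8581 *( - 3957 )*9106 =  - 2^1 * 3^1*29^1 * 157^1*1319^1*8581^1 = - 309194384802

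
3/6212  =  3/6212 = 0.00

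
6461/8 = 6461/8 = 807.62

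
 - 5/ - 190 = 1/38 = 0.03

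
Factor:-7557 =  -3^1*11^1*229^1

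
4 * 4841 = 19364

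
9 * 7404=66636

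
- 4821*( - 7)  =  33747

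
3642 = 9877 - 6235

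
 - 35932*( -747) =26841204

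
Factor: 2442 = 2^1*3^1*11^1*37^1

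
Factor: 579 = 3^1*193^1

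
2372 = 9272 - 6900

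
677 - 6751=  -  6074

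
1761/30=587/10 = 58.70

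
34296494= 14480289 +19816205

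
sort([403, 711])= [ 403, 711]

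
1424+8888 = 10312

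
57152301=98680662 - 41528361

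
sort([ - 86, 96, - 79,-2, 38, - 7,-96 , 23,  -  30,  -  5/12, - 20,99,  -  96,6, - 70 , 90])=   [-96, - 96, -86 ,  -  79,-70,  -  30 , - 20, - 7, - 2, - 5/12 , 6 , 23 , 38,90 , 96, 99] 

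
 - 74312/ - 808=9289/101= 91.97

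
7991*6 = 47946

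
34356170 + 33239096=67595266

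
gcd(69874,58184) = 14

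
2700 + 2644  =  5344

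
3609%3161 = 448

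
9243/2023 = 4 + 1151/2023 = 4.57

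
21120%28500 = 21120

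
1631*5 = 8155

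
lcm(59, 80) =4720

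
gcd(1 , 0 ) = 1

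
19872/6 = 3312 = 3312.00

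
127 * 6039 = 766953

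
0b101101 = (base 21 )23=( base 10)45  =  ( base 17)2B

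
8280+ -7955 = 325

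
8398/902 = 9 + 140/451 = 9.31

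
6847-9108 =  - 2261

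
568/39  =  14 + 22/39 = 14.56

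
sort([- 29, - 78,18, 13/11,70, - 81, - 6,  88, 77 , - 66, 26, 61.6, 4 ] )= [-81, - 78, - 66, - 29, - 6, 13/11, 4,  18, 26, 61.6, 70, 77,88 ]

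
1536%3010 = 1536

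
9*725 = 6525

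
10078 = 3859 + 6219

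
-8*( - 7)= 56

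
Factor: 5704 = 2^3*23^1 *31^1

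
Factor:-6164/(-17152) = 23/64 =2^( - 6 )*23^1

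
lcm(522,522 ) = 522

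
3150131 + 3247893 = 6398024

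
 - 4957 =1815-6772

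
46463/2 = 46463/2 =23231.50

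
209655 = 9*23295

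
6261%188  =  57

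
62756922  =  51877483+10879439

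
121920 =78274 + 43646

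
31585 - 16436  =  15149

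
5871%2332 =1207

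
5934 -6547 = - 613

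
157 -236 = -79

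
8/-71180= - 2/17795 = - 0.00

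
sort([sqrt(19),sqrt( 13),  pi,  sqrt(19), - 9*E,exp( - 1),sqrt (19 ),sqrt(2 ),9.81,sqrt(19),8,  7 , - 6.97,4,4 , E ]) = [ - 9*E, - 6.97,exp ( - 1), sqrt( 2 ),  E,  pi,sqrt( 13 ) , 4,  4 , sqrt( 19), sqrt( 19), sqrt( 19),  sqrt( 19),7 , 8, 9.81] 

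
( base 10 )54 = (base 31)1N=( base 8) 66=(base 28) 1q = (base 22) 2A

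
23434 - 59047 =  - 35613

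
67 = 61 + 6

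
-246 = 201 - 447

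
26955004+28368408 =55323412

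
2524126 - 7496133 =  - 4972007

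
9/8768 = 9/8768 = 0.00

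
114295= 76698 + 37597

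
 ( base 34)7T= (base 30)8R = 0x10B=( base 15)12C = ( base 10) 267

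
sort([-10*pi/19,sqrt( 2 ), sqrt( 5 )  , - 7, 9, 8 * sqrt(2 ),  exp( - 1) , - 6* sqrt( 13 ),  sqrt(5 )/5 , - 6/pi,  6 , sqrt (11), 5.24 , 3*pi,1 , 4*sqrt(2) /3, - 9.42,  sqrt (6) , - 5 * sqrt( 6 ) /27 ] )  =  [-6 * sqrt (13), - 9.42, - 7,  -  6/pi, - 10*pi/19, - 5*sqrt( 6 )/27 , exp(-1) , sqrt(5 )/5, 1, sqrt(2 ), 4*sqrt(2 ) /3,  sqrt(5 ) , sqrt(6) , sqrt ( 11) , 5.24, 6,9,3*pi,  8*sqrt (2) ] 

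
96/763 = 96/763=0.13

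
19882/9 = 2209 + 1/9  =  2209.11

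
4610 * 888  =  4093680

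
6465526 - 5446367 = 1019159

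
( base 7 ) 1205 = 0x1BE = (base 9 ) 545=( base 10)446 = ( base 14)23c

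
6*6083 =36498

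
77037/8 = 77037/8 = 9629.62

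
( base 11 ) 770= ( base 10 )924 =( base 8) 1634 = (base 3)1021020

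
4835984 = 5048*958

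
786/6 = 131 = 131.00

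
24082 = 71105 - 47023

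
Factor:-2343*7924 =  - 2^2*3^1*7^1*11^1*71^1*283^1 = - 18565932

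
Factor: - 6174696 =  - 2^3*3^1 * 11^1*19^1 * 1231^1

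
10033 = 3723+6310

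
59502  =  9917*6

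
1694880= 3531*480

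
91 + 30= 121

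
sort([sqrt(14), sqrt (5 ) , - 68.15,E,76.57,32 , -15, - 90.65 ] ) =[-90.65, - 68.15, - 15,sqrt (5 ), E,sqrt(14 ),32, 76.57]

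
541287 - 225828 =315459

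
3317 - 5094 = - 1777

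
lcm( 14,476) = 476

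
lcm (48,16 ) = 48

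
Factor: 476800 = 2^7*5^2*149^1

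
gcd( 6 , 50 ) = 2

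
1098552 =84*13078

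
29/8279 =29/8279 = 0.00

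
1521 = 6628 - 5107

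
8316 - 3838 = 4478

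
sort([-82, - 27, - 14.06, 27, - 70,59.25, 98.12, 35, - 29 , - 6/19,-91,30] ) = [ - 91,-82 , - 70, - 29,  -  27, - 14.06, - 6/19 , 27,30,35, 59.25,98.12]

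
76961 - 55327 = 21634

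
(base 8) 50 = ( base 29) 1b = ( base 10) 40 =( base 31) 19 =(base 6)104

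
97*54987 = 5333739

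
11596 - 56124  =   - 44528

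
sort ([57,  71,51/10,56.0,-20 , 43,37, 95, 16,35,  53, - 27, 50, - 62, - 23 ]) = [ - 62, - 27, - 23, - 20,51/10,16,35, 37, 43,50,53,56.0, 57, 71,95 ] 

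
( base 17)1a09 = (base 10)7812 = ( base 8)17204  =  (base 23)EHF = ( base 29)98B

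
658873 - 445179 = 213694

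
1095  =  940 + 155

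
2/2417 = 2/2417 = 0.00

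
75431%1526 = 657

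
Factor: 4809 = 3^1 * 7^1*229^1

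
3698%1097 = 407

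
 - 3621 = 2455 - 6076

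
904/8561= 904/8561 = 0.11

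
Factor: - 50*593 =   -  2^1*5^2 * 593^1 = - 29650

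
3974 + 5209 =9183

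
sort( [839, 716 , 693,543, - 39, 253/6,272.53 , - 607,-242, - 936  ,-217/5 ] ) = [ - 936, - 607, - 242, - 217/5, - 39, 253/6, 272.53,543 , 693, 716, 839 ] 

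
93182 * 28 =2609096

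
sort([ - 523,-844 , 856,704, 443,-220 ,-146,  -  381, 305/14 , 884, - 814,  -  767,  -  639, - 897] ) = [-897, - 844,  -  814, - 767,-639, - 523, - 381, - 220, - 146,305/14, 443, 704, 856, 884]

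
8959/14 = 639 + 13/14 = 639.93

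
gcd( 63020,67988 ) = 92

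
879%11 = 10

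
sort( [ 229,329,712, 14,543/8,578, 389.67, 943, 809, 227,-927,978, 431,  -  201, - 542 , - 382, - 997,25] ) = [ - 997, - 927, - 542, - 382, - 201, 14, 25 , 543/8, 227,229 , 329, 389.67,431,578, 712, 809, 943,978] 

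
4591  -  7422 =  - 2831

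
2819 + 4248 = 7067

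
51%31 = 20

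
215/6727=215/6727  =  0.03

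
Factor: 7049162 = 2^1 * 43^1 * 81967^1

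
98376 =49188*2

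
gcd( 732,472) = 4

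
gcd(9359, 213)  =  1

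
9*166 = 1494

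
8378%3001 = 2376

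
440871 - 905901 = -465030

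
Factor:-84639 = -3^1*89^1*317^1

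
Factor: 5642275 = 5^2*  269^1*839^1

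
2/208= 1/104 = 0.01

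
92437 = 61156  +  31281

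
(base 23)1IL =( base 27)18J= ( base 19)2ce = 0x3C4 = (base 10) 964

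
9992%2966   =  1094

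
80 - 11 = 69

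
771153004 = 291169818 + 479983186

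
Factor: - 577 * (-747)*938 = 2^1* 3^2*7^1*67^1*83^1*577^1 = 404295822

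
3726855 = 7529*495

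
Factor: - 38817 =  - 3^2 * 19^1*227^1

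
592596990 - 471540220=121056770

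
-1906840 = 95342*( - 20) 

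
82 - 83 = -1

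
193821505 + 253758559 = 447580064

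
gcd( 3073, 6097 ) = 7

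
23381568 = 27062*864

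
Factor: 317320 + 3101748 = 2^2 * 691^1 * 1237^1= 3419068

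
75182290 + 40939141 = 116121431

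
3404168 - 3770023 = -365855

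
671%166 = 7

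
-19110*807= -15421770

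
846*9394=7947324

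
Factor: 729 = 3^6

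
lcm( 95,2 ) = 190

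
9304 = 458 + 8846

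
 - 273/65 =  - 5 + 4/5 =- 4.20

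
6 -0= 6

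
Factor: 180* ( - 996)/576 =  - 2^(  -  2)*3^1*5^1* 83^1 = - 1245/4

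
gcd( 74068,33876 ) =4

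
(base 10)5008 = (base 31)56h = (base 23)9AH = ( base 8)11620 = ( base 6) 35104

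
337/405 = 337/405 =0.83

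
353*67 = 23651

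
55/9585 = 11/1917 = 0.01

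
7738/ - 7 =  - 7738/7 = - 1105.43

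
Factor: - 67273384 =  - 2^3*8409173^1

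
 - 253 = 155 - 408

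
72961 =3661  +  69300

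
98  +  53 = 151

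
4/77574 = 2/38787 = 0.00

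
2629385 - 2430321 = 199064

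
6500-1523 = 4977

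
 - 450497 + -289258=-739755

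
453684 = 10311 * 44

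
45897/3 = 15299=15299.00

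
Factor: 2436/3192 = 2^( - 1)* 19^ ( - 1 )*29^1 = 29/38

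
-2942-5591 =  - 8533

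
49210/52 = 24605/26  =  946.35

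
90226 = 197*458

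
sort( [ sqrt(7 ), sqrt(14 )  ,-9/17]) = [- 9/17, sqrt( 7),sqrt (14 ) ] 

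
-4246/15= - 284 +14/15  =  - 283.07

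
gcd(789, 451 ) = 1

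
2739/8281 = 2739/8281 = 0.33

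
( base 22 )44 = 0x5c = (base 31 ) 2U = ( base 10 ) 92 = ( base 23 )40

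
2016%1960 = 56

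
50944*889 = 45289216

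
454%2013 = 454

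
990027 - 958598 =31429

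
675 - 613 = 62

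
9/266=9/266 = 0.03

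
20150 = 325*62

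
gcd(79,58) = 1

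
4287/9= 476  +  1/3 = 476.33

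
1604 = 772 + 832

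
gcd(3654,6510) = 42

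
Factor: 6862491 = 3^2 *762499^1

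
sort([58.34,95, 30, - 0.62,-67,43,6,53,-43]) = [ - 67,-43,- 0.62,6,30, 43, 53, 58.34,95]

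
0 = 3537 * 0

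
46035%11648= 11091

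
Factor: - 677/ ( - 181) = 181^( - 1)*677^1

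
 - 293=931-1224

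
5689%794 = 131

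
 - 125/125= - 1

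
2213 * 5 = 11065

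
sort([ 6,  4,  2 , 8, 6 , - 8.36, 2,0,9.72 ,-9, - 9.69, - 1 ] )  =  [-9.69, - 9, - 8.36, - 1,0, 2, 2,4, 6,6,8, 9.72] 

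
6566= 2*3283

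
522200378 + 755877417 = 1278077795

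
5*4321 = 21605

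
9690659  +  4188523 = 13879182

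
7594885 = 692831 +6902054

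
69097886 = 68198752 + 899134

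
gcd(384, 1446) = 6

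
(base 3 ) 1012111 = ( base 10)877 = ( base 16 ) 36D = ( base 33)QJ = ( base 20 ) 23h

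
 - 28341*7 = -198387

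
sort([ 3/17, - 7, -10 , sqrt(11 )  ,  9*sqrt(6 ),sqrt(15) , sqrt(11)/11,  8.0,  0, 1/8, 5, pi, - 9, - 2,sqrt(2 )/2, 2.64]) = [ - 10 , -9  , - 7, - 2, 0, 1/8,3/17, sqrt( 11)/11,  sqrt (2)/2,2.64 , pi , sqrt( 11), sqrt ( 15), 5,  8.0,9*sqrt (6 )]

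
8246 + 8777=17023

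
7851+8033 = 15884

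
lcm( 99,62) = 6138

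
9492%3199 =3094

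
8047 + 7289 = 15336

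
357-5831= - 5474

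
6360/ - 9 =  - 707+1/3 = - 706.67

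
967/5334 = 967/5334=0.18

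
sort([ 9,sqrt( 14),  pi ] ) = [pi,sqrt(14),9] 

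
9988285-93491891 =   -  83503606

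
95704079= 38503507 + 57200572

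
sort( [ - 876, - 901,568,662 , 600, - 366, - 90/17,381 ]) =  [ - 901, - 876,  -  366, - 90/17,381, 568,600,662] 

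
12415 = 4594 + 7821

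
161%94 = 67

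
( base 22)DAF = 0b1100101111111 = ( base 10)6527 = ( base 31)6OH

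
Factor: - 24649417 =-13^1* 1896109^1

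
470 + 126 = 596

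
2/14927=2/14927 = 0.00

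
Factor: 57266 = 2^1 * 11^1*19^1*137^1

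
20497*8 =163976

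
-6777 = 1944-8721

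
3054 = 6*509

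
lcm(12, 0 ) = 0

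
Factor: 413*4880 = 2^4 * 5^1*7^1 * 59^1*61^1 = 2015440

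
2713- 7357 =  - 4644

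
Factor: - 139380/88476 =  - 5^1*23^1*73^( - 1 )=- 115/73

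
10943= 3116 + 7827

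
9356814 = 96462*97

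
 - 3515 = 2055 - 5570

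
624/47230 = 312/23615  =  0.01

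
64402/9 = 64402/9 = 7155.78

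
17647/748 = 23 + 443/748= 23.59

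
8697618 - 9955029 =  - 1257411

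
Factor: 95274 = 2^1*3^2*67^1*79^1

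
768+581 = 1349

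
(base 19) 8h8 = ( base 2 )110010010011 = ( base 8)6223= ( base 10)3219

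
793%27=10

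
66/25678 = 33/12839 = 0.00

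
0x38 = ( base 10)56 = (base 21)2e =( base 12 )48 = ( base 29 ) 1r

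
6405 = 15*427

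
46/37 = 46/37 = 1.24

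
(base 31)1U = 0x3D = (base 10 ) 61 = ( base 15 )41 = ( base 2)111101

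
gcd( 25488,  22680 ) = 216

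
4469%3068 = 1401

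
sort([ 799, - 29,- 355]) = [-355,  -  29,  799]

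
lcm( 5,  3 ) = 15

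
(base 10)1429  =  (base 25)274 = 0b10110010101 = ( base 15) 654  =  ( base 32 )1CL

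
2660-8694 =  - 6034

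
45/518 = 45/518= 0.09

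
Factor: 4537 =13^1*349^1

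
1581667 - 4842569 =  - 3260902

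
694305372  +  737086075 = 1431391447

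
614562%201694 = 9480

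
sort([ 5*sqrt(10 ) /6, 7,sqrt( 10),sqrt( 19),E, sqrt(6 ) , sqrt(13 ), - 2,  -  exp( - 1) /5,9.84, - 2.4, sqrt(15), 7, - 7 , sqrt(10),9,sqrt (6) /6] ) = [ - 7, - 2.4,-2, - exp(-1)/5,sqrt( 6)/6, sqrt( 6),5*sqrt( 10)/6, E,sqrt(10),sqrt(10),sqrt( 13),sqrt(15),sqrt(19),7, 7,9,9.84]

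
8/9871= 8/9871  =  0.00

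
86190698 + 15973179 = 102163877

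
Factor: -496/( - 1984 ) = 2^( - 2) = 1/4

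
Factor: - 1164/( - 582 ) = 2^1  =  2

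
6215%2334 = 1547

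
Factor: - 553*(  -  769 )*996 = 423555972 = 2^2  *  3^1 * 7^1 *79^1*83^1*769^1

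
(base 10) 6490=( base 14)2518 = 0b1100101011010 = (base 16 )195A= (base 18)120A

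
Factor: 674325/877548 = 2^( - 2) * 3^5*5^2*7^( - 1)*31^( - 1)*37^1*337^( - 1) = 224775/292516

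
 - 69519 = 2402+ - 71921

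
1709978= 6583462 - 4873484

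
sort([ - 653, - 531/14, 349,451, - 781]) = [ - 781,-653,  -  531/14, 349 , 451] 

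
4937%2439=59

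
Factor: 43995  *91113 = 3^2 * 5^1 *7^1 * 11^2  *251^1 * 419^1 = 4008516435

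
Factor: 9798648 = 2^3*3^1 * 83^1 * 4919^1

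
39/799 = 39/799 = 0.05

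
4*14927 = 59708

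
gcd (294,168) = 42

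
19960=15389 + 4571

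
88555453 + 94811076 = 183366529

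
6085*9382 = 57089470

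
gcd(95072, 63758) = 2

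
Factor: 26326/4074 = 13163/2037= 3^ ( - 1 )*7^( - 1 )*97^( - 1)*13163^1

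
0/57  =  0= 0.00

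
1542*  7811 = 12044562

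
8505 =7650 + 855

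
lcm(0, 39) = 0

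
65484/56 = 16371/14 = 1169.36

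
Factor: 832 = 2^6*13^1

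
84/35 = 2 + 2/5= 2.40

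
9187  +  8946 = 18133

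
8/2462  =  4/1231 = 0.00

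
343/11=31 + 2/11 = 31.18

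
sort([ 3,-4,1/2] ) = [ - 4, 1/2, 3 ]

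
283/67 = 4 + 15/67=4.22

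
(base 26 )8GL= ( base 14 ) 21B7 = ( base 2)1011011010101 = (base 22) C1F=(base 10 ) 5845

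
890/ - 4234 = - 1 + 1672/2117 = - 0.21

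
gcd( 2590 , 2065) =35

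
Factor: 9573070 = 2^1*5^1* 13^1*211^1*349^1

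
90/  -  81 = -10/9 = -1.11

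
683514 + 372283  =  1055797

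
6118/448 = 13 + 21/32 = 13.66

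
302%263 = 39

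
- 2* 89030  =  -178060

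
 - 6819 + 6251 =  - 568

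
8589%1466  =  1259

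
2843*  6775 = 19261325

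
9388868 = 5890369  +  3498499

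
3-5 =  - 2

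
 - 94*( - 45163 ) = 4245322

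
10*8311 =83110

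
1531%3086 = 1531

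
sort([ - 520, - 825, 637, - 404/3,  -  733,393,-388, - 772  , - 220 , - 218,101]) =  [ - 825,-772, -733, - 520,-388, - 220, - 218, - 404/3,101,393,637] 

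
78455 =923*85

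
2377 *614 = 1459478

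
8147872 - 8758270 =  - 610398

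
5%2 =1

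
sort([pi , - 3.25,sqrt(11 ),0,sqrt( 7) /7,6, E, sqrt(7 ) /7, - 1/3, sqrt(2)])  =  [-3.25, - 1/3,0 , sqrt (7) /7,sqrt( 7)/7,sqrt( 2), E,pi, sqrt(11),  6 ]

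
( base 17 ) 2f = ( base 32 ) 1h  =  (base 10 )49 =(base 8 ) 61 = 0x31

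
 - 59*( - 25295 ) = 1492405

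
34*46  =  1564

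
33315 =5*6663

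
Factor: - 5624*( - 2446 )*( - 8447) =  - 116199499888 = - 2^4*19^1*37^1 * 1223^1*8447^1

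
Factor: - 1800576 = -2^7*3^3  *521^1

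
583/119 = 4 + 107/119 = 4.90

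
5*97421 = 487105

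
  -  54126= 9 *( - 6014 ) 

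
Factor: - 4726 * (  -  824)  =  2^4*17^1*103^1 * 139^1 =3894224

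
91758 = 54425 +37333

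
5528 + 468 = 5996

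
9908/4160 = 2  +  397/1040 = 2.38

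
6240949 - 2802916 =3438033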